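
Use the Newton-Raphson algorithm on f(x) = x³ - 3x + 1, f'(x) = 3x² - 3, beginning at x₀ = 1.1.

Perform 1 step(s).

f(x) = x³ - 3x + 1
f'(x) = 3x² - 3
x₀ = 1.1

Newton-Raphson formula: x_{n+1} = x_n - f(x_n)/f'(x_n)

Iteration 1:
  f(1.100000) = -0.969000
  f'(1.100000) = 0.630000
  x_1 = 1.100000 - (-0.969000)/0.630000 = 2.638095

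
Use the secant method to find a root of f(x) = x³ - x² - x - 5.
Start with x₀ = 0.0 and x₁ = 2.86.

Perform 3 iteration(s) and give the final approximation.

f(x) = x³ - x² - x - 5
x₀ = 0.0, x₁ = 2.86

Secant formula: x_{n+1} = x_n - f(x_n)(x_n - x_{n-1})/(f(x_n) - f(x_{n-1}))

Iteration 1:
  f(0.000000) = -5.000000
  f(2.860000) = 7.354056
  x_2 = 2.860000 - 7.354056×(2.860000 - 0.000000)/(7.354056 - (-5.000000))
       = 1.157515
Iteration 2:
  f(2.860000) = 7.354056
  f(1.157515) = -5.946470
  x_3 = 1.157515 - (-5.946470)×(1.157515 - 2.860000)/(-5.946470 - 7.354056)
       = 1.918671
Iteration 3:
  f(1.157515) = -5.946470
  f(1.918671) = -3.536770
  x_4 = 1.918671 - (-3.536770)×(1.918671 - 1.157515)/(-3.536770 - (-5.946470))
       = 3.035837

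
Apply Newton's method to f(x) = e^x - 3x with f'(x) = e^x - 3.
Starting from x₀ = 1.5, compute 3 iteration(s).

f(x) = e^x - 3x
f'(x) = e^x - 3
x₀ = 1.5

Newton-Raphson formula: x_{n+1} = x_n - f(x_n)/f'(x_n)

Iteration 1:
  f(1.500000) = -0.018311
  f'(1.500000) = 1.481689
  x_1 = 1.500000 - (-0.018311)/1.481689 = 1.512358
Iteration 2:
  f(1.512358) = 0.000344
  f'(1.512358) = 1.537418
  x_2 = 1.512358 - 0.000344/1.537418 = 1.512135
Iteration 3:
  f(1.512135) = 0.000000
  f'(1.512135) = 1.536404
  x_3 = 1.512135 - 0.000000/1.536404 = 1.512135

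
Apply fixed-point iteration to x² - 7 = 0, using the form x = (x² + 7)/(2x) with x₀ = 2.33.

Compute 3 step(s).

Equation: x² - 7 = 0
Fixed-point form: x = (x² + 7)/(2x)
x₀ = 2.33

x_1 = g(2.330000) = 2.667146
x_2 = g(2.667146) = 2.645837
x_3 = g(2.645837) = 2.645751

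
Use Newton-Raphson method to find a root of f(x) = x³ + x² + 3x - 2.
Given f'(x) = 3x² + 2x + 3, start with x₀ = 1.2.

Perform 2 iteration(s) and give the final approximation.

f(x) = x³ + x² + 3x - 2
f'(x) = 3x² + 2x + 3
x₀ = 1.2

Newton-Raphson formula: x_{n+1} = x_n - f(x_n)/f'(x_n)

Iteration 1:
  f(1.200000) = 4.768000
  f'(1.200000) = 9.720000
  x_1 = 1.200000 - 4.768000/9.720000 = 0.709465
Iteration 2:
  f(0.709465) = 0.988838
  f'(0.709465) = 5.928952
  x_2 = 0.709465 - 0.988838/5.928952 = 0.542684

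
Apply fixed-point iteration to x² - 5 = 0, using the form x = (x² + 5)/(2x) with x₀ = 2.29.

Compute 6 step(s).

Equation: x² - 5 = 0
Fixed-point form: x = (x² + 5)/(2x)
x₀ = 2.29

x_1 = g(2.290000) = 2.236703
x_2 = g(2.236703) = 2.236068
x_3 = g(2.236068) = 2.236068
x_4 = g(2.236068) = 2.236068
x_5 = g(2.236068) = 2.236068
x_6 = g(2.236068) = 2.236068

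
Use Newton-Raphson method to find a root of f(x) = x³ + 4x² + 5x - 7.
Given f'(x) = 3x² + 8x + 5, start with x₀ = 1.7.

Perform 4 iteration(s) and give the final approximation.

f(x) = x³ + 4x² + 5x - 7
f'(x) = 3x² + 8x + 5
x₀ = 1.7

Newton-Raphson formula: x_{n+1} = x_n - f(x_n)/f'(x_n)

Iteration 1:
  f(1.700000) = 17.973000
  f'(1.700000) = 27.270000
  x_1 = 1.700000 - 17.973000/27.270000 = 1.040924
Iteration 2:
  f(1.040924) = 3.666577
  f'(1.040924) = 16.577962
  x_2 = 1.040924 - 3.666577/16.577962 = 0.819752
Iteration 3:
  f(0.819752) = 0.337605
  f'(0.819752) = 13.574000
  x_3 = 0.819752 - 0.337605/13.574000 = 0.794881
Iteration 4:
  f(0.794881) = 0.003980
  f'(0.794881) = 13.254553
  x_4 = 0.794881 - 0.003980/13.254553 = 0.794581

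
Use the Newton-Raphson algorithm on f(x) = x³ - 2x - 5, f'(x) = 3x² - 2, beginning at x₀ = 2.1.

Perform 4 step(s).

f(x) = x³ - 2x - 5
f'(x) = 3x² - 2
x₀ = 2.1

Newton-Raphson formula: x_{n+1} = x_n - f(x_n)/f'(x_n)

Iteration 1:
  f(2.100000) = 0.061000
  f'(2.100000) = 11.230000
  x_1 = 2.100000 - 0.061000/11.230000 = 2.094568
Iteration 2:
  f(2.094568) = 0.000186
  f'(2.094568) = 11.161647
  x_2 = 2.094568 - 0.000186/11.161647 = 2.094551
Iteration 3:
  f(2.094551) = 0.000000
  f'(2.094551) = 11.161438
  x_3 = 2.094551 - 0.000000/11.161438 = 2.094551
Iteration 4:
  f(2.094551) = 0.000000
  f'(2.094551) = 11.161438
  x_4 = 2.094551 - 0.000000/11.161438 = 2.094551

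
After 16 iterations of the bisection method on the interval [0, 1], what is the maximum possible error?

Bisection error bound: |error| ≤ (b-a)/2^n
|error| ≤ (1 - 0)/2^16 = 1/2^16
|error| ≤ 0.0000152588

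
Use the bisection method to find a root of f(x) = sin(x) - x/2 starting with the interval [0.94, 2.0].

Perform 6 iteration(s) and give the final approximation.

f(x) = sin(x) - x/2
Initial interval: [0.94, 2.0]

Iteration 1:
  c_1 = (0.940000 + 2.000000)/2 = 1.470000
  f(c_1) = f(1.470000) = 0.259924
  f(a) × f(c) ≥ 0, new interval: [1.470000, 2.000000]
Iteration 2:
  c_2 = (1.470000 + 2.000000)/2 = 1.735000
  f(c_2) = f(1.735000) = 0.119049
  f(a) × f(c) ≥ 0, new interval: [1.735000, 2.000000]
Iteration 3:
  c_3 = (1.735000 + 2.000000)/2 = 1.867500
  f(c_3) = f(1.867500) = 0.022555
  f(a) × f(c) ≥ 0, new interval: [1.867500, 2.000000]
Iteration 4:
  c_4 = (1.867500 + 2.000000)/2 = 1.933750
  f(c_4) = f(1.933750) = -0.032023
  f(a) × f(c) < 0, new interval: [1.867500, 1.933750]
Iteration 5:
  c_5 = (1.867500 + 1.933750)/2 = 1.900625
  f(c_5) = f(1.900625) = -0.004215
  f(a) × f(c) < 0, new interval: [1.867500, 1.900625]
Iteration 6:
  c_6 = (1.867500 + 1.900625)/2 = 1.884062
  f(c_6) = f(1.884062) = 0.009301
  f(a) × f(c) ≥ 0, new interval: [1.884062, 1.900625]

After 6 iteration(s), the approximation is c_6 = 1.884062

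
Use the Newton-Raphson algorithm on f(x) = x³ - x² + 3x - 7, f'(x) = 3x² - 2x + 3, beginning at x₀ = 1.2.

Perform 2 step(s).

f(x) = x³ - x² + 3x - 7
f'(x) = 3x² - 2x + 3
x₀ = 1.2

Newton-Raphson formula: x_{n+1} = x_n - f(x_n)/f'(x_n)

Iteration 1:
  f(1.200000) = -3.112000
  f'(1.200000) = 4.920000
  x_1 = 1.200000 - (-3.112000)/4.920000 = 1.832520
Iteration 2:
  f(1.832520) = 1.293273
  f'(1.832520) = 9.409352
  x_2 = 1.832520 - 1.293273/9.409352 = 1.695075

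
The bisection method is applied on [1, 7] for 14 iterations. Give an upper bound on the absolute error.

Bisection error bound: |error| ≤ (b-a)/2^n
|error| ≤ (7 - 1)/2^14 = 6/2^14
|error| ≤ 0.0003662109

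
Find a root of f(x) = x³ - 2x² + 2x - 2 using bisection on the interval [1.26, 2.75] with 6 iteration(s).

f(x) = x³ - 2x² + 2x - 2
Initial interval: [1.26, 2.75]

Iteration 1:
  c_1 = (1.260000 + 2.750000)/2 = 2.005000
  f(c_1) = f(2.005000) = 2.030100
  f(a) × f(c) < 0, new interval: [1.260000, 2.005000]
Iteration 2:
  c_2 = (1.260000 + 2.005000)/2 = 1.632500
  f(c_2) = f(1.632500) = 0.285592
  f(a) × f(c) < 0, new interval: [1.260000, 1.632500]
Iteration 3:
  c_3 = (1.260000 + 1.632500)/2 = 1.446250
  f(c_3) = f(1.446250) = -0.265745
  f(a) × f(c) ≥ 0, new interval: [1.446250, 1.632500]
Iteration 4:
  c_4 = (1.446250 + 1.632500)/2 = 1.539375
  f(c_4) = f(1.539375) = -0.012782
  f(a) × f(c) ≥ 0, new interval: [1.539375, 1.632500]
Iteration 5:
  c_5 = (1.539375 + 1.632500)/2 = 1.585938
  f(c_5) = f(1.585938) = 0.130426
  f(a) × f(c) < 0, new interval: [1.539375, 1.585938]
Iteration 6:
  c_6 = (1.539375 + 1.585938)/2 = 1.562656
  f(c_6) = f(1.562656) = 0.057365
  f(a) × f(c) < 0, new interval: [1.539375, 1.562656]

After 6 iteration(s), the approximation is c_6 = 1.562656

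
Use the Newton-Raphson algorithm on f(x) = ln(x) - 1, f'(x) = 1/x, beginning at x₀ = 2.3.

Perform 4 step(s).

f(x) = ln(x) - 1
f'(x) = 1/x
x₀ = 2.3

Newton-Raphson formula: x_{n+1} = x_n - f(x_n)/f'(x_n)

Iteration 1:
  f(2.300000) = -0.167091
  f'(2.300000) = 0.434783
  x_1 = 2.300000 - (-0.167091)/0.434783 = 2.684309
Iteration 2:
  f(2.684309) = -0.012577
  f'(2.684309) = 0.372535
  x_2 = 2.684309 - (-0.012577)/0.372535 = 2.718069
Iteration 3:
  f(2.718069) = -0.000078
  f'(2.718069) = 0.367908
  x_3 = 2.718069 - (-0.000078)/0.367908 = 2.718282
Iteration 4:
  f(2.718282) = 0.000000
  f'(2.718282) = 0.367879
  x_4 = 2.718282 - 0.000000/0.367879 = 2.718282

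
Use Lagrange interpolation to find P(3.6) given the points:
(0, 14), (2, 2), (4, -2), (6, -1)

Lagrange interpolation formula:
P(x) = Σ yᵢ × Lᵢ(x)
where Lᵢ(x) = Π_{j≠i} (x - xⱼ)/(xᵢ - xⱼ)

L_0(3.6) = (3.6 - 2)/(0 - 2) × (3.6 - 4)/(0 - 4) × (3.6 - 6)/(0 - 6) = -0.032000
L_1(3.6) = (3.6 - 0)/(2 - 0) × (3.6 - 4)/(2 - 4) × (3.6 - 6)/(2 - 6) = 0.216000
L_2(3.6) = (3.6 - 0)/(4 - 0) × (3.6 - 2)/(4 - 2) × (3.6 - 6)/(4 - 6) = 0.864000
L_3(3.6) = (3.6 - 0)/(6 - 0) × (3.6 - 2)/(6 - 2) × (3.6 - 4)/(6 - 4) = -0.048000

P(3.6) = 14×L_0(3.6) + 2×L_1(3.6) + (-2)×L_2(3.6) + (-1)×L_3(3.6)
P(3.6) = -1.696000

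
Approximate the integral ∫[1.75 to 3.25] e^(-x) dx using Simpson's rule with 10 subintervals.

f(x) = e^(-x)
a = 1.75, b = 3.25, n = 10
h = (b - a)/n = 0.150000

Simpson's rule: (h/3)[f(x₀) + 4f(x₁) + 2f(x₂) + ... + f(xₙ)]

x_0 = 1.7500, f(x_0) = 0.173774, coefficient = 1
x_1 = 1.9000, f(x_1) = 0.149569, coefficient = 4
x_2 = 2.0500, f(x_2) = 0.128735, coefficient = 2
x_3 = 2.2000, f(x_3) = 0.110803, coefficient = 4
x_4 = 2.3500, f(x_4) = 0.095369, coefficient = 2
x_5 = 2.5000, f(x_5) = 0.082085, coefficient = 4
x_6 = 2.6500, f(x_6) = 0.070651, coefficient = 2
x_7 = 2.8000, f(x_7) = 0.060810, coefficient = 4
x_8 = 2.9500, f(x_8) = 0.052340, coefficient = 2
x_9 = 3.1000, f(x_9) = 0.045049, coefficient = 4
x_10 = 3.2500, f(x_10) = 0.038774, coefficient = 1

I ≈ (0.150000/3) × 2.700002 = 0.135000
Exact value: 0.135000
Error: 0.000000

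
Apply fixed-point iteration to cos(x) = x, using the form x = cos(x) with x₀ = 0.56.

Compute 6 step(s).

Equation: cos(x) = x
Fixed-point form: x = cos(x)
x₀ = 0.56

x_1 = g(0.560000) = 0.847255
x_2 = g(0.847255) = 0.662043
x_3 = g(0.662043) = 0.788738
x_4 = g(0.788738) = 0.704741
x_5 = g(0.704741) = 0.761779
x_6 = g(0.761779) = 0.723609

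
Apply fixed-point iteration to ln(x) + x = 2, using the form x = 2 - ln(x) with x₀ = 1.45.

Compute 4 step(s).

Equation: ln(x) + x = 2
Fixed-point form: x = 2 - ln(x)
x₀ = 1.45

x_1 = g(1.450000) = 1.628436
x_2 = g(1.628436) = 1.512380
x_3 = g(1.512380) = 1.586316
x_4 = g(1.586316) = 1.538586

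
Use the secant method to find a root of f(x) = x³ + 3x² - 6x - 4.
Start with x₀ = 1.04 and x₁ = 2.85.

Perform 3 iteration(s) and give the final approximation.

f(x) = x³ + 3x² - 6x - 4
x₀ = 1.04, x₁ = 2.85

Secant formula: x_{n+1} = x_n - f(x_n)(x_n - x_{n-1})/(f(x_n) - f(x_{n-1}))

Iteration 1:
  f(1.040000) = -5.870336
  f(2.850000) = 26.416625
  x_2 = 2.850000 - 26.416625×(2.850000 - 1.040000)/(26.416625 - (-5.870336))
       = 1.369090
Iteration 2:
  f(2.850000) = 26.416625
  f(1.369090) = -4.025087
  x_3 = 1.369090 - (-4.025087)×(1.369090 - 2.850000)/(-4.025087 - 26.416625)
       = 1.564900
Iteration 3:
  f(1.369090) = -4.025087
  f(1.564900) = -2.210364
  x_4 = 1.564900 - (-2.210364)×(1.564900 - 1.369090)/(-2.210364 - (-4.025087))
       = 1.803400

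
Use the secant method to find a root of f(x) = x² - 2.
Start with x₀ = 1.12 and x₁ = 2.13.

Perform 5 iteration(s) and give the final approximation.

f(x) = x² - 2
x₀ = 1.12, x₁ = 2.13

Secant formula: x_{n+1} = x_n - f(x_n)(x_n - x_{n-1})/(f(x_n) - f(x_{n-1}))

Iteration 1:
  f(1.120000) = -0.745600
  f(2.130000) = 2.536900
  x_2 = 2.130000 - 2.536900×(2.130000 - 1.120000)/(2.536900 - (-0.745600))
       = 1.349415
Iteration 2:
  f(2.130000) = 2.536900
  f(1.349415) = -0.179078
  x_3 = 1.349415 - (-0.179078)×(1.349415 - 2.130000)/(-0.179078 - 2.536900)
       = 1.400883
Iteration 3:
  f(1.349415) = -0.179078
  f(1.400883) = -0.037526
  x_4 = 1.400883 - (-0.037526)×(1.400883 - 1.349415)/(-0.037526 - (-0.179078))
       = 1.414528
Iteration 4:
  f(1.400883) = -0.037526
  f(1.414528) = 0.000888
  x_5 = 1.414528 - 0.000888×(1.414528 - 1.400883)/(0.000888 - (-0.037526))
       = 1.414212
Iteration 5:
  f(1.414528) = 0.000888
  f(1.414212) = -0.000004
  x_6 = 1.414212 - (-0.000004)×(1.414212 - 1.414528)/(-0.000004 - 0.000888)
       = 1.414214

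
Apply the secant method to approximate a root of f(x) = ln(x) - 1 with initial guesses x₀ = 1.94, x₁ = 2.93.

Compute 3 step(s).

f(x) = ln(x) - 1
x₀ = 1.94, x₁ = 2.93

Secant formula: x_{n+1} = x_n - f(x_n)(x_n - x_{n-1})/(f(x_n) - f(x_{n-1}))

Iteration 1:
  f(1.940000) = -0.337312
  f(2.930000) = 0.075002
  x_2 = 2.930000 - 0.075002×(2.930000 - 1.940000)/(0.075002 - (-0.337312))
       = 2.749913
Iteration 2:
  f(2.930000) = 0.075002
  f(2.749913) = 0.011569
  x_3 = 2.749913 - 0.011569×(2.749913 - 2.930000)/(0.011569 - 0.075002)
       = 2.717068
Iteration 3:
  f(2.749913) = 0.011569
  f(2.717068) = -0.000447
  x_4 = 2.717068 - (-0.000447)×(2.717068 - 2.749913)/(-0.000447 - 0.011569)
       = 2.718289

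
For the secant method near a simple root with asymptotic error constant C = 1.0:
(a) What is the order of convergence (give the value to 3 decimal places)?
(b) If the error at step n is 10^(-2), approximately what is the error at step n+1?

(a) Secant method has superlinear convergence with order φ = (1+√5)/2 ≈ 1.618.
    This means |e_{n+1}| ≈ C|e_n|^1.618.

(b) With |e_n| = 10^(-2) and C = 1.0:
    |e_{n+1}| ≈ 1.0 × (10^(-2))^1.618 = 1.0 × 10^(-3.24)

(a) ≈ 1.618 (golden ratio); (b) |e_{n+1}| ≈ 5.807e-04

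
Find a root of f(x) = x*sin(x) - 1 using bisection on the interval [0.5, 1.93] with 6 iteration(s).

f(x) = x*sin(x) - 1
Initial interval: [0.5, 1.93]

Iteration 1:
  c_1 = (0.500000 + 1.930000)/2 = 1.215000
  f(c_1) = f(1.215000) = 0.138904
  f(a) × f(c) < 0, new interval: [0.500000, 1.215000]
Iteration 2:
  c_2 = (0.500000 + 1.215000)/2 = 0.857500
  f(c_2) = f(0.857500) = -0.351551
  f(a) × f(c) ≥ 0, new interval: [0.857500, 1.215000]
Iteration 3:
  c_3 = (0.857500 + 1.215000)/2 = 1.036250
  f(c_3) = f(1.036250) = -0.108307
  f(a) × f(c) ≥ 0, new interval: [1.036250, 1.215000]
Iteration 4:
  c_4 = (1.036250 + 1.215000)/2 = 1.125625
  f(c_4) = f(1.125625) = 0.015918
  f(a) × f(c) < 0, new interval: [1.036250, 1.125625]
Iteration 5:
  c_5 = (1.036250 + 1.125625)/2 = 1.080937
  f(c_5) = f(1.080937) = -0.046182
  f(a) × f(c) ≥ 0, new interval: [1.080937, 1.125625]
Iteration 6:
  c_6 = (1.080937 + 1.125625)/2 = 1.103281
  f(c_6) = f(1.103281) = -0.015111
  f(a) × f(c) ≥ 0, new interval: [1.103281, 1.125625]

After 6 iteration(s), the approximation is c_6 = 1.103281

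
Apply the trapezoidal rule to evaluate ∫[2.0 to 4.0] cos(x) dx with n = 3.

f(x) = cos(x)
a = 2.0, b = 4.0, n = 3
h = (b - a)/n = 0.666667

Trapezoidal rule: (h/2)[f(x₀) + 2f(x₁) + 2f(x₂) + ... + f(xₙ)]

x_0 = 2.0000, f(x_0) = -0.416147, coefficient = 1
x_1 = 2.6667, f(x_1) = -0.889327, coefficient = 2
x_2 = 3.3333, f(x_2) = -0.981674, coefficient = 2
x_3 = 4.0000, f(x_3) = -0.653644, coefficient = 1

I ≈ (0.666667/2) × -4.811792 = -1.603931
Exact value: -1.666100
Error: 0.062169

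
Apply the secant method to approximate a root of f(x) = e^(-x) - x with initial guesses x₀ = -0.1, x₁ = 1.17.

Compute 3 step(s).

f(x) = e^(-x) - x
x₀ = -0.1, x₁ = 1.17

Secant formula: x_{n+1} = x_n - f(x_n)(x_n - x_{n-1})/(f(x_n) - f(x_{n-1}))

Iteration 1:
  f(-0.100000) = 1.205171
  f(1.170000) = -0.859633
  x_2 = 1.170000 - (-0.859633)×(1.170000 - (-0.100000))/(-0.859633 - 1.205171)
       = 0.641265
Iteration 2:
  f(1.170000) = -0.859633
  f(0.641265) = -0.114639
  x_3 = 0.641265 - (-0.114639)×(0.641265 - 1.170000)/(-0.114639 - (-0.859633))
       = 0.559904
Iteration 3:
  f(0.641265) = -0.114639
  f(0.559904) = 0.011361
  x_4 = 0.559904 - 0.011361×(0.559904 - 0.641265)/(0.011361 - (-0.114639))
       = 0.567239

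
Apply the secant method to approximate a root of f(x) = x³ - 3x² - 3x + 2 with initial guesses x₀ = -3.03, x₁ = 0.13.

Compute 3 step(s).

f(x) = x³ - 3x² - 3x + 2
x₀ = -3.03, x₁ = 0.13

Secant formula: x_{n+1} = x_n - f(x_n)(x_n - x_{n-1})/(f(x_n) - f(x_{n-1}))

Iteration 1:
  f(-3.030000) = -44.270827
  f(0.130000) = 1.561497
  x_2 = 0.130000 - 1.561497×(0.130000 - (-3.030000))/(1.561497 - (-44.270827))
       = 0.022340
Iteration 2:
  f(0.130000) = 1.561497
  f(0.022340) = 1.931495
  x_3 = 0.022340 - 1.931495×(0.022340 - 0.130000)/(1.931495 - 1.561497)
       = 0.584357
Iteration 3:
  f(0.022340) = 1.931495
  f(0.584357) = -0.577950
  x_4 = 0.584357 - (-0.577950)×(0.584357 - 0.022340)/(-0.577950 - 1.931495)
       = 0.454919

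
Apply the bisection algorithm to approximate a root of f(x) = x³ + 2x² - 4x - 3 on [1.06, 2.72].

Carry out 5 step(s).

f(x) = x³ + 2x² - 4x - 3
Initial interval: [1.06, 2.72]

Iteration 1:
  c_1 = (1.060000 + 2.720000)/2 = 1.890000
  f(c_1) = f(1.890000) = 3.335469
  f(a) × f(c) < 0, new interval: [1.060000, 1.890000]
Iteration 2:
  c_2 = (1.060000 + 1.890000)/2 = 1.475000
  f(c_2) = f(1.475000) = -1.339703
  f(a) × f(c) ≥ 0, new interval: [1.475000, 1.890000]
Iteration 3:
  c_3 = (1.475000 + 1.890000)/2 = 1.682500
  f(c_3) = f(1.682500) = 0.694444
  f(a) × f(c) < 0, new interval: [1.475000, 1.682500]
Iteration 4:
  c_4 = (1.475000 + 1.682500)/2 = 1.578750
  f(c_4) = f(1.578750) = -0.395139
  f(a) × f(c) ≥ 0, new interval: [1.578750, 1.682500]
Iteration 5:
  c_5 = (1.578750 + 1.682500)/2 = 1.630625
  f(c_5) = f(1.630625) = 0.131106
  f(a) × f(c) < 0, new interval: [1.578750, 1.630625]

After 5 iteration(s), the approximation is c_5 = 1.630625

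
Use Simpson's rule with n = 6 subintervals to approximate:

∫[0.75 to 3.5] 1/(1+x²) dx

f(x) = 1/(1+x²)
a = 0.75, b = 3.5, n = 6
h = (b - a)/n = 0.458333

Simpson's rule: (h/3)[f(x₀) + 4f(x₁) + 2f(x₂) + ... + f(xₙ)]

x_0 = 0.7500, f(x_0) = 0.640000, coefficient = 1
x_1 = 1.2083, f(x_1) = 0.406493, coefficient = 4
x_2 = 1.6667, f(x_2) = 0.264706, coefficient = 2
x_3 = 2.1250, f(x_3) = 0.181303, coefficient = 4
x_4 = 2.5833, f(x_4) = 0.130317, coefficient = 2
x_5 = 3.0417, f(x_5) = 0.097544, coefficient = 4
x_6 = 3.5000, f(x_6) = 0.075472, coefficient = 1

I ≈ (0.458333/3) × 4.246878 = 0.648829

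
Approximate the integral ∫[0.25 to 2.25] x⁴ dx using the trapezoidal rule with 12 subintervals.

f(x) = x⁴
a = 0.25, b = 2.25, n = 12
h = (b - a)/n = 0.166667

Trapezoidal rule: (h/2)[f(x₀) + 2f(x₁) + 2f(x₂) + ... + f(xₙ)]

x_0 = 0.2500, f(x_0) = 0.003906, coefficient = 1
x_1 = 0.4167, f(x_1) = 0.030141, coefficient = 2
x_2 = 0.5833, f(x_2) = 0.115789, coefficient = 2
x_3 = 0.7500, f(x_3) = 0.316406, coefficient = 2
x_4 = 0.9167, f(x_4) = 0.706067, coefficient = 2
x_5 = 1.0833, f(x_5) = 1.377363, coefficient = 2
x_6 = 1.2500, f(x_6) = 2.441406, coefficient = 2
x_7 = 1.4167, f(x_7) = 4.027826, coefficient = 2
x_8 = 1.5833, f(x_8) = 6.284770, coefficient = 2
x_9 = 1.7500, f(x_9) = 9.378906, coefficient = 2
x_10 = 1.9167, f(x_10) = 13.495419, coefficient = 2
x_11 = 2.0833, f(x_11) = 18.838011, coefficient = 2
x_12 = 2.2500, f(x_12) = 25.628906, coefficient = 1

I ≈ (0.166667/2) × 139.657022 = 11.638085
Exact value: 11.532812
Error: 0.105273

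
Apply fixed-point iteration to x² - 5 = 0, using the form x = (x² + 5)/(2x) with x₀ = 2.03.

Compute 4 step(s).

Equation: x² - 5 = 0
Fixed-point form: x = (x² + 5)/(2x)
x₀ = 2.03

x_1 = g(2.030000) = 2.246527
x_2 = g(2.246527) = 2.236092
x_3 = g(2.236092) = 2.236068
x_4 = g(2.236068) = 2.236068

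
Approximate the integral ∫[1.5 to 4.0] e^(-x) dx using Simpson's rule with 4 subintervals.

f(x) = e^(-x)
a = 1.5, b = 4.0, n = 4
h = (b - a)/n = 0.625000

Simpson's rule: (h/3)[f(x₀) + 4f(x₁) + 2f(x₂) + ... + f(xₙ)]

x_0 = 1.5000, f(x_0) = 0.223130, coefficient = 1
x_1 = 2.1250, f(x_1) = 0.119433, coefficient = 4
x_2 = 2.7500, f(x_2) = 0.063928, coefficient = 2
x_3 = 3.3750, f(x_3) = 0.034218, coefficient = 4
x_4 = 4.0000, f(x_4) = 0.018316, coefficient = 1

I ≈ (0.625000/3) × 0.983906 = 0.204980
Exact value: 0.204815
Error: 0.000166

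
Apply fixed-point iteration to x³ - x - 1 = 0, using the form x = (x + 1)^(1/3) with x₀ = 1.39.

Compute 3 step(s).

Equation: x³ - x - 1 = 0
Fixed-point form: x = (x + 1)^(1/3)
x₀ = 1.39

x_1 = g(1.390000) = 1.337004
x_2 = g(1.337004) = 1.327048
x_3 = g(1.327048) = 1.325160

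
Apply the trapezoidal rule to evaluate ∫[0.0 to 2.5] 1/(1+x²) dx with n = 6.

f(x) = 1/(1+x²)
a = 0.0, b = 2.5, n = 6
h = (b - a)/n = 0.416667

Trapezoidal rule: (h/2)[f(x₀) + 2f(x₁) + 2f(x₂) + ... + f(xₙ)]

x_0 = 0.0000, f(x_0) = 1.000000, coefficient = 1
x_1 = 0.4167, f(x_1) = 0.852071, coefficient = 2
x_2 = 0.8333, f(x_2) = 0.590164, coefficient = 2
x_3 = 1.2500, f(x_3) = 0.390244, coefficient = 2
x_4 = 1.6667, f(x_4) = 0.264706, coefficient = 2
x_5 = 2.0833, f(x_5) = 0.187256, coefficient = 2
x_6 = 2.5000, f(x_6) = 0.137931, coefficient = 1

I ≈ (0.416667/2) × 5.706813 = 1.188919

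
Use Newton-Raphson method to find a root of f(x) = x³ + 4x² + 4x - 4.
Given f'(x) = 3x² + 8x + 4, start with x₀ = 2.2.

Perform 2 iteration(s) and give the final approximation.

f(x) = x³ + 4x² + 4x - 4
f'(x) = 3x² + 8x + 4
x₀ = 2.2

Newton-Raphson formula: x_{n+1} = x_n - f(x_n)/f'(x_n)

Iteration 1:
  f(2.200000) = 34.808000
  f'(2.200000) = 36.120000
  x_1 = 2.200000 - 34.808000/36.120000 = 1.236323
Iteration 2:
  f(1.236323) = 8.948990
  f'(1.236323) = 18.476073
  x_2 = 1.236323 - 8.948990/18.476073 = 0.751968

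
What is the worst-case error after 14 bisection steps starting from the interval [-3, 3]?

Bisection error bound: |error| ≤ (b-a)/2^n
|error| ≤ (3 - (-3))/2^14 = 6/2^14
|error| ≤ 0.0003662109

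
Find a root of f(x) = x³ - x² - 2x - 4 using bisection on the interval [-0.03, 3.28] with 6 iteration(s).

f(x) = x³ - x² - 2x - 4
Initial interval: [-0.03, 3.28]

Iteration 1:
  c_1 = (-0.030000 + 3.280000)/2 = 1.625000
  f(c_1) = f(1.625000) = -5.599609
  f(a) × f(c) ≥ 0, new interval: [1.625000, 3.280000]
Iteration 2:
  c_2 = (1.625000 + 3.280000)/2 = 2.452500
  f(c_2) = f(2.452500) = -0.168567
  f(a) × f(c) ≥ 0, new interval: [2.452500, 3.280000]
Iteration 3:
  c_3 = (2.452500 + 3.280000)/2 = 2.866250
  f(c_3) = f(2.866250) = 5.599470
  f(a) × f(c) < 0, new interval: [2.452500, 2.866250]
Iteration 4:
  c_4 = (2.452500 + 2.866250)/2 = 2.659375
  f(c_4) = f(2.659375) = 2.416807
  f(a) × f(c) < 0, new interval: [2.452500, 2.659375]
Iteration 5:
  c_5 = (2.452500 + 2.659375)/2 = 2.555937
  f(c_5) = f(2.555937) = 1.052779
  f(a) × f(c) < 0, new interval: [2.452500, 2.555937]
Iteration 6:
  c_6 = (2.452500 + 2.555937)/2 = 2.504219
  f(c_6) = f(2.504219) = 0.424686
  f(a) × f(c) < 0, new interval: [2.452500, 2.504219]

After 6 iteration(s), the approximation is c_6 = 2.504219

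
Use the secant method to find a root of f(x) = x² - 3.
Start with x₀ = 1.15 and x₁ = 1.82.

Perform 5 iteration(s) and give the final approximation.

f(x) = x² - 3
x₀ = 1.15, x₁ = 1.82

Secant formula: x_{n+1} = x_n - f(x_n)(x_n - x_{n-1})/(f(x_n) - f(x_{n-1}))

Iteration 1:
  f(1.150000) = -1.677500
  f(1.820000) = 0.312400
  x_2 = 1.820000 - 0.312400×(1.820000 - 1.150000)/(0.312400 - (-1.677500))
       = 1.714815
Iteration 2:
  f(1.820000) = 0.312400
  f(1.714815) = -0.059410
  x_3 = 1.714815 - (-0.059410)×(1.714815 - 1.820000)/(-0.059410 - 0.312400)
       = 1.731622
Iteration 3:
  f(1.714815) = -0.059410
  f(1.731622) = -0.001485
  x_4 = 1.731622 - (-0.001485)×(1.731622 - 1.714815)/(-0.001485 - (-0.059410))
       = 1.732053
Iteration 4:
  f(1.731622) = -0.001485
  f(1.732053) = 0.000007
  x_5 = 1.732053 - 0.000007×(1.732053 - 1.731622)/(0.000007 - (-0.001485))
       = 1.732051
Iteration 5:
  f(1.732053) = 0.000007
  f(1.732051) = 0.000000
  x_6 = 1.732051 - 0.000000×(1.732051 - 1.732053)/(0.000000 - 0.000007)
       = 1.732051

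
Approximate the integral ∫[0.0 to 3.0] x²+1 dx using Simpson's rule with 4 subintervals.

f(x) = x²+1
a = 0.0, b = 3.0, n = 4
h = (b - a)/n = 0.750000

Simpson's rule: (h/3)[f(x₀) + 4f(x₁) + 2f(x₂) + ... + f(xₙ)]

x_0 = 0.0000, f(x_0) = 1.000000, coefficient = 1
x_1 = 0.7500, f(x_1) = 1.562500, coefficient = 4
x_2 = 1.5000, f(x_2) = 3.250000, coefficient = 2
x_3 = 2.2500, f(x_3) = 6.062500, coefficient = 4
x_4 = 3.0000, f(x_4) = 10.000000, coefficient = 1

I ≈ (0.750000/3) × 48.000000 = 12.000000
Exact value: 12.000000
Error: 0.000000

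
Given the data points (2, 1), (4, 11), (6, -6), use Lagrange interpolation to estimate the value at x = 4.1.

Lagrange interpolation formula:
P(x) = Σ yᵢ × Lᵢ(x)
where Lᵢ(x) = Π_{j≠i} (x - xⱼ)/(xᵢ - xⱼ)

L_0(4.1) = (4.1 - 4)/(2 - 4) × (4.1 - 6)/(2 - 6) = -0.023750
L_1(4.1) = (4.1 - 2)/(4 - 2) × (4.1 - 6)/(4 - 6) = 0.997500
L_2(4.1) = (4.1 - 2)/(6 - 2) × (4.1 - 4)/(6 - 4) = 0.026250

P(4.1) = 1×L_0(4.1) + 11×L_1(4.1) + (-6)×L_2(4.1)
P(4.1) = 10.791250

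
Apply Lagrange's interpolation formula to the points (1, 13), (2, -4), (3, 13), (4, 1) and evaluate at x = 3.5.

Lagrange interpolation formula:
P(x) = Σ yᵢ × Lᵢ(x)
where Lᵢ(x) = Π_{j≠i} (x - xⱼ)/(xᵢ - xⱼ)

L_0(3.5) = (3.5 - 2)/(1 - 2) × (3.5 - 3)/(1 - 3) × (3.5 - 4)/(1 - 4) = 0.062500
L_1(3.5) = (3.5 - 1)/(2 - 1) × (3.5 - 3)/(2 - 3) × (3.5 - 4)/(2 - 4) = -0.312500
L_2(3.5) = (3.5 - 1)/(3 - 1) × (3.5 - 2)/(3 - 2) × (3.5 - 4)/(3 - 4) = 0.937500
L_3(3.5) = (3.5 - 1)/(4 - 1) × (3.5 - 2)/(4 - 2) × (3.5 - 3)/(4 - 3) = 0.312500

P(3.5) = 13×L_0(3.5) + (-4)×L_1(3.5) + 13×L_2(3.5) + 1×L_3(3.5)
P(3.5) = 14.562500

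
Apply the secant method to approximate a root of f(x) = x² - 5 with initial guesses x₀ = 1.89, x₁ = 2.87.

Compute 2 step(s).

f(x) = x² - 5
x₀ = 1.89, x₁ = 2.87

Secant formula: x_{n+1} = x_n - f(x_n)(x_n - x_{n-1})/(f(x_n) - f(x_{n-1}))

Iteration 1:
  f(1.890000) = -1.427900
  f(2.870000) = 3.236900
  x_2 = 2.870000 - 3.236900×(2.870000 - 1.890000)/(3.236900 - (-1.427900))
       = 2.189979
Iteration 2:
  f(2.870000) = 3.236900
  f(2.189979) = -0.203992
  x_3 = 2.189979 - (-0.203992)×(2.189979 - 2.870000)/(-0.203992 - 3.236900)
       = 2.230294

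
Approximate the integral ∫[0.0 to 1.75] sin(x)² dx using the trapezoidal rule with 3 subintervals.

f(x) = sin(x)²
a = 0.0, b = 1.75, n = 3
h = (b - a)/n = 0.583333

Trapezoidal rule: (h/2)[f(x₀) + 2f(x₁) + 2f(x₂) + ... + f(xₙ)]

x_0 = 0.0000, f(x_0) = 0.000000, coefficient = 1
x_1 = 0.5833, f(x_1) = 0.303391, coefficient = 2
x_2 = 1.1667, f(x_2) = 0.845379, coefficient = 2
x_3 = 1.7500, f(x_3) = 0.968228, coefficient = 1

I ≈ (0.583333/2) × 3.265768 = 0.952516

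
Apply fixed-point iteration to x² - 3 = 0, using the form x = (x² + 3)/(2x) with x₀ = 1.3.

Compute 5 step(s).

Equation: x² - 3 = 0
Fixed-point form: x = (x² + 3)/(2x)
x₀ = 1.3

x_1 = g(1.300000) = 1.803846
x_2 = g(1.803846) = 1.733480
x_3 = g(1.733480) = 1.732051
x_4 = g(1.732051) = 1.732051
x_5 = g(1.732051) = 1.732051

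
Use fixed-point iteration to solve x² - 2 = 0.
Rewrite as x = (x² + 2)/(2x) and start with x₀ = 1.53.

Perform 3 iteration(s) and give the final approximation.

Equation: x² - 2 = 0
Fixed-point form: x = (x² + 2)/(2x)
x₀ = 1.53

x_1 = g(1.530000) = 1.418595
x_2 = g(1.418595) = 1.414220
x_3 = g(1.414220) = 1.414214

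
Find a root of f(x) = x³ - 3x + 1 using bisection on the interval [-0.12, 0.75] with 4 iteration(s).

f(x) = x³ - 3x + 1
Initial interval: [-0.12, 0.75]

Iteration 1:
  c_1 = (-0.120000 + 0.750000)/2 = 0.315000
  f(c_1) = f(0.315000) = 0.086256
  f(a) × f(c) ≥ 0, new interval: [0.315000, 0.750000]
Iteration 2:
  c_2 = (0.315000 + 0.750000)/2 = 0.532500
  f(c_2) = f(0.532500) = -0.446506
  f(a) × f(c) < 0, new interval: [0.315000, 0.532500]
Iteration 3:
  c_3 = (0.315000 + 0.532500)/2 = 0.423750
  f(c_3) = f(0.423750) = -0.195160
  f(a) × f(c) < 0, new interval: [0.315000, 0.423750]
Iteration 4:
  c_4 = (0.315000 + 0.423750)/2 = 0.369375
  f(c_4) = f(0.369375) = -0.057728
  f(a) × f(c) < 0, new interval: [0.315000, 0.369375]

After 4 iteration(s), the approximation is c_4 = 0.369375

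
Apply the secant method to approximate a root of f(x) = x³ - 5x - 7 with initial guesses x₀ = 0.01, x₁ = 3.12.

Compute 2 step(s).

f(x) = x³ - 5x - 7
x₀ = 0.01, x₁ = 3.12

Secant formula: x_{n+1} = x_n - f(x_n)(x_n - x_{n-1})/(f(x_n) - f(x_{n-1}))

Iteration 1:
  f(0.010000) = -7.049999
  f(3.120000) = 7.771328
  x_2 = 3.120000 - 7.771328×(3.120000 - 0.010000)/(7.771328 - (-7.049999))
       = 1.489321
Iteration 2:
  f(3.120000) = 7.771328
  f(1.489321) = -11.143177
  x_3 = 1.489321 - (-11.143177)×(1.489321 - 3.120000)/(-11.143177 - 7.771328)
       = 2.450009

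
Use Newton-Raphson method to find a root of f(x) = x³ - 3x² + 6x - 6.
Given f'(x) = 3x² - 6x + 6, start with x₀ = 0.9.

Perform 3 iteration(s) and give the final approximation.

f(x) = x³ - 3x² + 6x - 6
f'(x) = 3x² - 6x + 6
x₀ = 0.9

Newton-Raphson formula: x_{n+1} = x_n - f(x_n)/f'(x_n)

Iteration 1:
  f(0.900000) = -2.301000
  f'(0.900000) = 3.030000
  x_1 = 0.900000 - (-2.301000)/3.030000 = 1.659406
Iteration 2:
  f(1.659406) = 0.264938
  f'(1.659406) = 4.304449
  x_2 = 1.659406 - 0.264938/4.304449 = 1.597856
Iteration 3:
  f(1.597856) = 0.007261
  f'(1.597856) = 4.072296
  x_3 = 1.597856 - 0.007261/4.072296 = 1.596073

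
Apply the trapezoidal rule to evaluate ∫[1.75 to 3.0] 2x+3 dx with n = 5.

f(x) = 2x+3
a = 1.75, b = 3.0, n = 5
h = (b - a)/n = 0.250000

Trapezoidal rule: (h/2)[f(x₀) + 2f(x₁) + 2f(x₂) + ... + f(xₙ)]

x_0 = 1.7500, f(x_0) = 6.500000, coefficient = 1
x_1 = 2.0000, f(x_1) = 7.000000, coefficient = 2
x_2 = 2.2500, f(x_2) = 7.500000, coefficient = 2
x_3 = 2.5000, f(x_3) = 8.000000, coefficient = 2
x_4 = 2.7500, f(x_4) = 8.500000, coefficient = 2
x_5 = 3.0000, f(x_5) = 9.000000, coefficient = 1

I ≈ (0.250000/2) × 77.500000 = 9.687500
Exact value: 9.687500
Error: 0.000000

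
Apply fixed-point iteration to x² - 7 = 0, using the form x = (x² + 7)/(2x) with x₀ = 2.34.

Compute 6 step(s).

Equation: x² - 7 = 0
Fixed-point form: x = (x² + 7)/(2x)
x₀ = 2.34

x_1 = g(2.340000) = 2.665726
x_2 = g(2.665726) = 2.645826
x_3 = g(2.645826) = 2.645751
x_4 = g(2.645751) = 2.645751
x_5 = g(2.645751) = 2.645751
x_6 = g(2.645751) = 2.645751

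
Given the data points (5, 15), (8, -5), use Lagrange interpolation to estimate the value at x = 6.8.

Lagrange interpolation formula:
P(x) = Σ yᵢ × Lᵢ(x)
where Lᵢ(x) = Π_{j≠i} (x - xⱼ)/(xᵢ - xⱼ)

L_0(6.8) = (6.8 - 8)/(5 - 8) = 0.400000
L_1(6.8) = (6.8 - 5)/(8 - 5) = 0.600000

P(6.8) = 15×L_0(6.8) + (-5)×L_1(6.8)
P(6.8) = 3.000000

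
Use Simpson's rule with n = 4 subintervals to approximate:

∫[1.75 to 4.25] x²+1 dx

f(x) = x²+1
a = 1.75, b = 4.25, n = 4
h = (b - a)/n = 0.625000

Simpson's rule: (h/3)[f(x₀) + 4f(x₁) + 2f(x₂) + ... + f(xₙ)]

x_0 = 1.7500, f(x_0) = 4.062500, coefficient = 1
x_1 = 2.3750, f(x_1) = 6.640625, coefficient = 4
x_2 = 3.0000, f(x_2) = 10.000000, coefficient = 2
x_3 = 3.6250, f(x_3) = 14.140625, coefficient = 4
x_4 = 4.2500, f(x_4) = 19.062500, coefficient = 1

I ≈ (0.625000/3) × 126.250000 = 26.302083
Exact value: 26.302083
Error: 0.000000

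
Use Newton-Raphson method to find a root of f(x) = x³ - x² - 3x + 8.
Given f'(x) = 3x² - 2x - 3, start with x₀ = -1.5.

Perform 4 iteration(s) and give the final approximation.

f(x) = x³ - x² - 3x + 8
f'(x) = 3x² - 2x - 3
x₀ = -1.5

Newton-Raphson formula: x_{n+1} = x_n - f(x_n)/f'(x_n)

Iteration 1:
  f(-1.500000) = 6.875000
  f'(-1.500000) = 6.750000
  x_1 = -1.500000 - 6.875000/6.750000 = -2.518519
Iteration 2:
  f(-2.518519) = -6.762181
  f'(-2.518519) = 21.065844
  x_2 = -2.518519 - (-6.762181)/21.065844 = -2.197516
Iteration 3:
  f(-2.197516) = -0.848508
  f'(-2.197516) = 15.882268
  x_3 = -2.197516 - (-0.848508)/15.882268 = -2.144092
Iteration 4:
  f(-2.144092) = -0.021518
  f'(-2.144092) = 15.079569
  x_4 = -2.144092 - (-0.021518)/15.079569 = -2.142665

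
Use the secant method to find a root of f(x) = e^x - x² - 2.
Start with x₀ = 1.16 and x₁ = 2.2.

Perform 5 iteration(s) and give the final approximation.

f(x) = e^x - x² - 2
x₀ = 1.16, x₁ = 2.2

Secant formula: x_{n+1} = x_n - f(x_n)(x_n - x_{n-1})/(f(x_n) - f(x_{n-1}))

Iteration 1:
  f(1.160000) = -0.155667
  f(2.200000) = 2.185013
  x_2 = 2.200000 - 2.185013×(2.200000 - 1.160000)/(2.185013 - (-0.155667))
       = 1.229165
Iteration 2:
  f(2.200000) = 2.185013
  f(1.229165) = -0.092472
  x_3 = 1.229165 - (-0.092472)×(1.229165 - 2.200000)/(-0.092472 - 2.185013)
       = 1.268584
Iteration 3:
  f(1.229165) = -0.092472
  f(1.268584) = -0.053492
  x_4 = 1.268584 - (-0.053492)×(1.268584 - 1.229165)/(-0.053492 - (-0.092472))
       = 1.322676
Iteration 4:
  f(1.268584) = -0.053492
  f(1.322676) = 0.003981
  x_5 = 1.322676 - 0.003981×(1.322676 - 1.268584)/(0.003981 - (-0.053492))
       = 1.318930
Iteration 5:
  f(1.322676) = 0.003981
  f(1.318930) = -0.000159
  x_6 = 1.318930 - (-0.000159)×(1.318930 - 1.322676)/(-0.000159 - 0.003981)
       = 1.319073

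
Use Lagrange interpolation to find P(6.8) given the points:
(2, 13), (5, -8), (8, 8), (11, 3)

Lagrange interpolation formula:
P(x) = Σ yᵢ × Lᵢ(x)
where Lᵢ(x) = Π_{j≠i} (x - xⱼ)/(xᵢ - xⱼ)

L_0(6.8) = (6.8 - 5)/(2 - 5) × (6.8 - 8)/(2 - 8) × (6.8 - 11)/(2 - 11) = -0.056000
L_1(6.8) = (6.8 - 2)/(5 - 2) × (6.8 - 8)/(5 - 8) × (6.8 - 11)/(5 - 11) = 0.448000
L_2(6.8) = (6.8 - 2)/(8 - 2) × (6.8 - 5)/(8 - 5) × (6.8 - 11)/(8 - 11) = 0.672000
L_3(6.8) = (6.8 - 2)/(11 - 2) × (6.8 - 5)/(11 - 5) × (6.8 - 8)/(11 - 8) = -0.064000

P(6.8) = 13×L_0(6.8) + (-8)×L_1(6.8) + 8×L_2(6.8) + 3×L_3(6.8)
P(6.8) = 0.872000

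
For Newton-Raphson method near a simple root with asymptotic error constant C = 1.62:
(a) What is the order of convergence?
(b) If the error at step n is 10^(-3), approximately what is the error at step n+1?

(a) Newton-Raphson has quadratic (order 2) convergence near simple roots.
    This means |e_{n+1}| ≈ C|e_n|².

(b) With |e_n| = 10^(-3) and C = 1.62:
    |e_{n+1}| ≈ 1.62 × (10^(-3))² = 1.62 × 10^(-6)

(a) 2 (quadratic); (b) |e_{n+1}| ≈ 1.620e-06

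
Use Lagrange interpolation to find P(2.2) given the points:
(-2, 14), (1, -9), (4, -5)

Lagrange interpolation formula:
P(x) = Σ yᵢ × Lᵢ(x)
where Lᵢ(x) = Π_{j≠i} (x - xⱼ)/(xᵢ - xⱼ)

L_0(2.2) = (2.2 - 1)/(-2 - 1) × (2.2 - 4)/(-2 - 4) = -0.120000
L_1(2.2) = (2.2 - (-2))/(1 - (-2)) × (2.2 - 4)/(1 - 4) = 0.840000
L_2(2.2) = (2.2 - (-2))/(4 - (-2)) × (2.2 - 1)/(4 - 1) = 0.280000

P(2.2) = 14×L_0(2.2) + (-9)×L_1(2.2) + (-5)×L_2(2.2)
P(2.2) = -10.640000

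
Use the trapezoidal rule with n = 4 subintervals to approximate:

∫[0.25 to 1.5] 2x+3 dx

f(x) = 2x+3
a = 0.25, b = 1.5, n = 4
h = (b - a)/n = 0.312500

Trapezoidal rule: (h/2)[f(x₀) + 2f(x₁) + 2f(x₂) + ... + f(xₙ)]

x_0 = 0.2500, f(x_0) = 3.500000, coefficient = 1
x_1 = 0.5625, f(x_1) = 4.125000, coefficient = 2
x_2 = 0.8750, f(x_2) = 4.750000, coefficient = 2
x_3 = 1.1875, f(x_3) = 5.375000, coefficient = 2
x_4 = 1.5000, f(x_4) = 6.000000, coefficient = 1

I ≈ (0.312500/2) × 38.000000 = 5.937500
Exact value: 5.937500
Error: 0.000000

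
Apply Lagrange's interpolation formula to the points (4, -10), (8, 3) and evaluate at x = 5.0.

Lagrange interpolation formula:
P(x) = Σ yᵢ × Lᵢ(x)
where Lᵢ(x) = Π_{j≠i} (x - xⱼ)/(xᵢ - xⱼ)

L_0(5.0) = (5.0 - 8)/(4 - 8) = 0.750000
L_1(5.0) = (5.0 - 4)/(8 - 4) = 0.250000

P(5.0) = (-10)×L_0(5.0) + 3×L_1(5.0)
P(5.0) = -6.750000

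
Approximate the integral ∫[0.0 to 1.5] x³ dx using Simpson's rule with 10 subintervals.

f(x) = x³
a = 0.0, b = 1.5, n = 10
h = (b - a)/n = 0.150000

Simpson's rule: (h/3)[f(x₀) + 4f(x₁) + 2f(x₂) + ... + f(xₙ)]

x_0 = 0.0000, f(x_0) = 0.000000, coefficient = 1
x_1 = 0.1500, f(x_1) = 0.003375, coefficient = 4
x_2 = 0.3000, f(x_2) = 0.027000, coefficient = 2
x_3 = 0.4500, f(x_3) = 0.091125, coefficient = 4
x_4 = 0.6000, f(x_4) = 0.216000, coefficient = 2
x_5 = 0.7500, f(x_5) = 0.421875, coefficient = 4
x_6 = 0.9000, f(x_6) = 0.729000, coefficient = 2
x_7 = 1.0500, f(x_7) = 1.157625, coefficient = 4
x_8 = 1.2000, f(x_8) = 1.728000, coefficient = 2
x_9 = 1.3500, f(x_9) = 2.460375, coefficient = 4
x_10 = 1.5000, f(x_10) = 3.375000, coefficient = 1

I ≈ (0.150000/3) × 25.312500 = 1.265625
Exact value: 1.265625
Error: 0.000000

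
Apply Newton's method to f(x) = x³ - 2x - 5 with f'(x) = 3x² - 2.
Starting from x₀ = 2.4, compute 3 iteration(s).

f(x) = x³ - 2x - 5
f'(x) = 3x² - 2
x₀ = 2.4

Newton-Raphson formula: x_{n+1} = x_n - f(x_n)/f'(x_n)

Iteration 1:
  f(2.400000) = 4.024000
  f'(2.400000) = 15.280000
  x_1 = 2.400000 - 4.024000/15.280000 = 2.136649
Iteration 2:
  f(2.136649) = 0.481082
  f'(2.136649) = 11.695810
  x_2 = 2.136649 - 0.481082/11.695810 = 2.095516
Iteration 3:
  f(2.095516) = 0.010775
  f'(2.095516) = 11.173567
  x_3 = 2.095516 - 0.010775/11.173567 = 2.094552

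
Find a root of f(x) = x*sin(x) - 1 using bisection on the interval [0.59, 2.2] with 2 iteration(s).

f(x) = x*sin(x) - 1
Initial interval: [0.59, 2.2]

Iteration 1:
  c_1 = (0.590000 + 2.200000)/2 = 1.395000
  f(c_1) = f(1.395000) = 0.373500
  f(a) × f(c) < 0, new interval: [0.590000, 1.395000]
Iteration 2:
  c_2 = (0.590000 + 1.395000)/2 = 0.992500
  f(c_2) = f(0.992500) = -0.168885
  f(a) × f(c) ≥ 0, new interval: [0.992500, 1.395000]

After 2 iteration(s), the approximation is c_2 = 0.992500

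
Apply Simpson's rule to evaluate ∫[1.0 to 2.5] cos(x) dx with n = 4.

f(x) = cos(x)
a = 1.0, b = 2.5, n = 4
h = (b - a)/n = 0.375000

Simpson's rule: (h/3)[f(x₀) + 4f(x₁) + 2f(x₂) + ... + f(xₙ)]

x_0 = 1.0000, f(x_0) = 0.540302, coefficient = 1
x_1 = 1.3750, f(x_1) = 0.194548, coefficient = 4
x_2 = 1.7500, f(x_2) = -0.178246, coefficient = 2
x_3 = 2.1250, f(x_3) = -0.526266, coefficient = 4
x_4 = 2.5000, f(x_4) = -0.801144, coefficient = 1

I ≈ (0.375000/3) × -1.944208 = -0.243026
Exact value: -0.242999
Error: 0.000027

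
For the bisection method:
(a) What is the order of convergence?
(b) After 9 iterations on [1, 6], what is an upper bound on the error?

(a) Bisection has linear (order 1) convergence; the error is halved each step.

(b) Error bound = (b-a)/2^n = (6 - 1)/2^{9}
    = 5/2^{9}

(a) 1 (linear); (b) error ≤ 9.77e-03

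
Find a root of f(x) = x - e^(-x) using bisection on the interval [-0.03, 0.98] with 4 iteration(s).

f(x) = x - e^(-x)
Initial interval: [-0.03, 0.98]

Iteration 1:
  c_1 = (-0.030000 + 0.980000)/2 = 0.475000
  f(c_1) = f(0.475000) = -0.146885
  f(a) × f(c) ≥ 0, new interval: [0.475000, 0.980000]
Iteration 2:
  c_2 = (0.475000 + 0.980000)/2 = 0.727500
  f(c_2) = f(0.727500) = 0.244385
  f(a) × f(c) < 0, new interval: [0.475000, 0.727500]
Iteration 3:
  c_3 = (0.475000 + 0.727500)/2 = 0.601250
  f(c_3) = f(0.601250) = 0.053124
  f(a) × f(c) < 0, new interval: [0.475000, 0.601250]
Iteration 4:
  c_4 = (0.475000 + 0.601250)/2 = 0.538125
  f(c_4) = f(0.538125) = -0.045717
  f(a) × f(c) ≥ 0, new interval: [0.538125, 0.601250]

After 4 iteration(s), the approximation is c_4 = 0.538125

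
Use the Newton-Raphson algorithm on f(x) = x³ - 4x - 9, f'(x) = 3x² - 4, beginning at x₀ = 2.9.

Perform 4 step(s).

f(x) = x³ - 4x - 9
f'(x) = 3x² - 4
x₀ = 2.9

Newton-Raphson formula: x_{n+1} = x_n - f(x_n)/f'(x_n)

Iteration 1:
  f(2.900000) = 3.789000
  f'(2.900000) = 21.230000
  x_1 = 2.900000 - 3.789000/21.230000 = 2.721526
Iteration 2:
  f(2.721526) = 0.271435
  f'(2.721526) = 18.220114
  x_2 = 2.721526 - 0.271435/18.220114 = 2.706629
Iteration 3:
  f(2.706629) = 0.001809
  f'(2.706629) = 17.977515
  x_3 = 2.706629 - 0.001809/17.977515 = 2.706528
Iteration 4:
  f(2.706528) = 0.000000
  f'(2.706528) = 17.975881
  x_4 = 2.706528 - 0.000000/17.975881 = 2.706528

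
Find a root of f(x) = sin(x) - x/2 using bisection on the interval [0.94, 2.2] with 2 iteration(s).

f(x) = sin(x) - x/2
Initial interval: [0.94, 2.2]

Iteration 1:
  c_1 = (0.940000 + 2.200000)/2 = 1.570000
  f(c_1) = f(1.570000) = 0.215000
  f(a) × f(c) ≥ 0, new interval: [1.570000, 2.200000]
Iteration 2:
  c_2 = (1.570000 + 2.200000)/2 = 1.885000
  f(c_2) = f(1.885000) = 0.008543
  f(a) × f(c) ≥ 0, new interval: [1.885000, 2.200000]

After 2 iteration(s), the approximation is c_2 = 1.885000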